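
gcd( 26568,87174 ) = 18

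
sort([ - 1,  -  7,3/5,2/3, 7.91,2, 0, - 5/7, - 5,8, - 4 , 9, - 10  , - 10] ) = [ - 10, - 10,- 7, - 5, - 4, - 1,-5/7,0,3/5,2/3,2,7.91,8,9 ]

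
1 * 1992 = 1992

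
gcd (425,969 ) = 17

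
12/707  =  12/707 = 0.02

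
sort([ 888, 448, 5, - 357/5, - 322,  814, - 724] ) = [  -  724, - 322, - 357/5, 5,448,814 , 888 ]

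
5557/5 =5557/5 = 1111.40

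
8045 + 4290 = 12335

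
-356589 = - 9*39621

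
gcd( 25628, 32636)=4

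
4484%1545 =1394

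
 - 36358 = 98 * ( - 371 )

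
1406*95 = 133570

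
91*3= 273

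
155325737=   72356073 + 82969664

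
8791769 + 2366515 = 11158284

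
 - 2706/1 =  - 2706 = -  2706.00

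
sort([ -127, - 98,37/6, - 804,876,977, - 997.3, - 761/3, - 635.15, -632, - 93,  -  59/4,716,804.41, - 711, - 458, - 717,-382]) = [ - 997.3, - 804, - 717, - 711, - 635.15, - 632, - 458, - 382, - 761/3, - 127, - 98,  -  93, - 59/4,37/6,716,804.41,876,977]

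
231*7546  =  1743126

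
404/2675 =404/2675 = 0.15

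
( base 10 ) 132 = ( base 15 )8c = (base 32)44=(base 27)4O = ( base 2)10000100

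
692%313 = 66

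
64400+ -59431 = 4969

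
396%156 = 84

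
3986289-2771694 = 1214595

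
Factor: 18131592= 2^3*3^1*755483^1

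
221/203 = 1 + 18/203 = 1.09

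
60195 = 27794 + 32401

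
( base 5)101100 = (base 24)5gb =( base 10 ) 3275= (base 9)4438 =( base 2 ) 110011001011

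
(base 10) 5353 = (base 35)4cx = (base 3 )21100021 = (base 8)12351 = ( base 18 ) G97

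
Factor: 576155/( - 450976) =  - 695/544 =- 2^( - 5 )*5^1*17^( - 1)*139^1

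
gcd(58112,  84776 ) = 8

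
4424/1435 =632/205 = 3.08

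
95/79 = 95/79 = 1.20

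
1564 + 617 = 2181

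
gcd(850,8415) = 85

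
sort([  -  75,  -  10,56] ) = [  -  75, - 10 , 56] 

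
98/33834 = 49/16917 = 0.00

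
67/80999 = 67/80999 = 0.00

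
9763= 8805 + 958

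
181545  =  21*8645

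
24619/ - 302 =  - 24619/302=- 81.52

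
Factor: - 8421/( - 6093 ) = 2807/2031 = 3^ ( - 1)*7^1 * 401^1*677^( - 1 )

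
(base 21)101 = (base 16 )1ba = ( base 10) 442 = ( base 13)280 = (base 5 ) 3232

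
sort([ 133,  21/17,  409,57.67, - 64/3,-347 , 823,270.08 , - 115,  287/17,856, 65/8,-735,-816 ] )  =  [ - 816,-735,-347,-115, - 64/3,21/17, 65/8,287/17,57.67,133, 270.08,409, 823,856] 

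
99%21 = 15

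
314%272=42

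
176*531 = 93456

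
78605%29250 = 20105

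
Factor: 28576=2^5*19^1*47^1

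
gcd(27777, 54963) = 591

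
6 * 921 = 5526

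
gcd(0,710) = 710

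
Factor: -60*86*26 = - 134160 = - 2^4*3^1*5^1*13^1*43^1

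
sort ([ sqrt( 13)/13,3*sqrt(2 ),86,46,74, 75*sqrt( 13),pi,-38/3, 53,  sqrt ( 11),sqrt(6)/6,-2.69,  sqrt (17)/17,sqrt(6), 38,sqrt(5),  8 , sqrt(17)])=[  -  38/3, - 2.69, sqrt( 17 ) /17, sqrt( 13 )/13,sqrt( 6 ) /6, sqrt (5), sqrt(6 ),pi,sqrt( 11),sqrt(17), 3*sqrt(2), 8, 38, 46,  53, 74,  86,75*sqrt( 13)]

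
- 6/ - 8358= 1/1393 = 0.00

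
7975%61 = 45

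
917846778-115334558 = 802512220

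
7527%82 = 65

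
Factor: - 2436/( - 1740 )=7/5 =5^(-1)*7^1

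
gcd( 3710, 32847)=1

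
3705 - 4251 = - 546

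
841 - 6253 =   -  5412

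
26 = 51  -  25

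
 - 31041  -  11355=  - 42396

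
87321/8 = 87321/8 = 10915.12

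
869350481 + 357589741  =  1226940222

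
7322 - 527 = 6795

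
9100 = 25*364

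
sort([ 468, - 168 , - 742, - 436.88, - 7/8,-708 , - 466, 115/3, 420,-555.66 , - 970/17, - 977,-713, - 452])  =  [ - 977, - 742 , - 713 , - 708 , - 555.66,-466, - 452 , - 436.88, - 168, - 970/17, - 7/8,115/3, 420 , 468] 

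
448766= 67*6698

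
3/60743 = 3/60743 = 0.00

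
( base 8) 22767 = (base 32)9fn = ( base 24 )gkn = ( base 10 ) 9719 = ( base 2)10010111110111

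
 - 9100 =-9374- - 274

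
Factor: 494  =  2^1 * 13^1*19^1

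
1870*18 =33660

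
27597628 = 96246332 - 68648704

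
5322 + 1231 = 6553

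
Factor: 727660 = 2^2*5^1*36383^1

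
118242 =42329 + 75913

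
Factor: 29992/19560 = 23/15 = 3^( - 1 )*5^( -1 )*23^1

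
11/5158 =11/5158 = 0.00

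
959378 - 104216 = 855162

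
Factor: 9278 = 2^1*4639^1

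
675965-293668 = 382297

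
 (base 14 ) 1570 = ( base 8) 7356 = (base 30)47C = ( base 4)323232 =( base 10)3822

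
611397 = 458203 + 153194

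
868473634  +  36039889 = 904513523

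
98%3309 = 98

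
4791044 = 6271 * 764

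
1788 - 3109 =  - 1321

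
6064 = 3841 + 2223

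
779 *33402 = 26020158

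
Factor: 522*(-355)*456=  - 84501360 = - 2^4*3^3*5^1*19^1*29^1*71^1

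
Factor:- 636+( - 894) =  - 2^1* 3^2*5^1  *17^1 = - 1530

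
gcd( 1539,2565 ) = 513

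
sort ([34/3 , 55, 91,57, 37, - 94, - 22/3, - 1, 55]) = [ - 94, - 22/3, - 1 , 34/3,  37, 55,55, 57,91] 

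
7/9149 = 1/1307  =  0.00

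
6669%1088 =141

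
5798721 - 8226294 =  - 2427573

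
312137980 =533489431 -221351451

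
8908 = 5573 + 3335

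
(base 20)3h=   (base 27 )2N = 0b1001101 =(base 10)77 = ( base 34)29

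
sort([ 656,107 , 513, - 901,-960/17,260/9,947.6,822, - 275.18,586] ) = [ - 901, - 275.18, - 960/17,260/9,107,513,586,656,822,947.6]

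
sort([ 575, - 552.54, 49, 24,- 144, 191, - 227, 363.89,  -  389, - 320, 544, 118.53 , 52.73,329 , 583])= [ - 552.54, - 389, - 320, - 227, - 144, 24, 49, 52.73,118.53,191, 329, 363.89, 544, 575,583]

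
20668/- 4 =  - 5167 + 0/1 = - 5167.00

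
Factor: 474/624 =2^( - 3)*13^( - 1)*79^1=79/104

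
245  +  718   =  963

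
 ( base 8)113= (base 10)75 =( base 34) 27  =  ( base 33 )29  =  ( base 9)83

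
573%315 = 258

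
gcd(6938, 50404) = 2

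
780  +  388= 1168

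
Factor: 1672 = 2^3*11^1*19^1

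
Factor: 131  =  131^1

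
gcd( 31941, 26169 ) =39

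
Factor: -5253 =  -  3^1*17^1 *103^1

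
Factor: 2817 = 3^2 * 313^1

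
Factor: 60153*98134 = 5903054502=2^1*3^1*139^1*353^1*20051^1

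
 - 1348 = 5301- 6649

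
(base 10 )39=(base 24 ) 1f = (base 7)54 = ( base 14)2B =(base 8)47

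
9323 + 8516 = 17839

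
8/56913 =8/56913=0.00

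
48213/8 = 48213/8 = 6026.62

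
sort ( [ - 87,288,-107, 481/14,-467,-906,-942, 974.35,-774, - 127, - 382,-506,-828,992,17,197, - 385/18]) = [ -942,- 906, - 828,-774,-506, - 467, - 382,-127, - 107,-87, - 385/18 , 17,481/14, 197, 288, 974.35,992 ]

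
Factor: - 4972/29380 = -5^( - 1)*11^1*13^( - 1 ) = - 11/65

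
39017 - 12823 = 26194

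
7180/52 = 1795/13 =138.08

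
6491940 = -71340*(-91)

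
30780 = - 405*( - 76)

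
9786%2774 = 1464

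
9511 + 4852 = 14363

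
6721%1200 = 721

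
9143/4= 9143/4=2285.75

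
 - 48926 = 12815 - 61741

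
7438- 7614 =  - 176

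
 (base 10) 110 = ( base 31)3H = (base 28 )3Q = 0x6e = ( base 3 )11002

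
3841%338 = 123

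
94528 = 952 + 93576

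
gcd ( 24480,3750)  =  30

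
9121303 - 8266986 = 854317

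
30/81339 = 10/27113 = 0.00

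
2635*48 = 126480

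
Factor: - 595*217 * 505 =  - 65203075=- 5^2*7^2*17^1*31^1*101^1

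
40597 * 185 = 7510445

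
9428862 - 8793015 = 635847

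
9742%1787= 807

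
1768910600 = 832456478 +936454122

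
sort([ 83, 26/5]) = [ 26/5,83]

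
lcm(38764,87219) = 348876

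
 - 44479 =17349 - 61828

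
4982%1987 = 1008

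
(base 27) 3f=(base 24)40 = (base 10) 96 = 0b1100000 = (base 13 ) 75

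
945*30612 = 28928340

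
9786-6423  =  3363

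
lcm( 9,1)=9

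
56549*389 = 21997561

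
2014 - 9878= - 7864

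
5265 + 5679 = 10944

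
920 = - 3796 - -4716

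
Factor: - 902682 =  - 2^1 * 3^2*11^1*47^1 * 97^1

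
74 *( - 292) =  -21608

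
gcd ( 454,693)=1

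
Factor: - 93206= - 2^1* 29^1*1607^1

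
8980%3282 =2416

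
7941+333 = 8274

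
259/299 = 259/299 = 0.87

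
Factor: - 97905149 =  - 467^1 *209647^1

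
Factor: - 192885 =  -3^1*5^1*7^1*11^1*167^1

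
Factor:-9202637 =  - 9202637^1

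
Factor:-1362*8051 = -10965462 = - 2^1*3^1*83^1 * 97^1* 227^1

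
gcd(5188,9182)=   2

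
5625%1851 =72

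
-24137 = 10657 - 34794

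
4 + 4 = 8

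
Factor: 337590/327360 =33/32= 2^( - 5)* 3^1*11^1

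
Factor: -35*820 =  - 28700 = - 2^2*5^2*7^1 * 41^1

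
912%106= 64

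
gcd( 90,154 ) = 2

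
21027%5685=3972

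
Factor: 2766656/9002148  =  2^4*3^( - 1 )*139^1*311^1*750179^(- 1) = 691664/2250537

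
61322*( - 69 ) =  - 4231218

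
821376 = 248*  3312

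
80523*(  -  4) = - 322092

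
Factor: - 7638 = - 2^1*3^1*19^1  *67^1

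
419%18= 5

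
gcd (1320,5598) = 6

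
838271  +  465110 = 1303381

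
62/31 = 2 = 2.00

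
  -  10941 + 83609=72668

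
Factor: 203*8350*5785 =2^1 * 5^3*7^1*13^1*29^1 * 89^1*167^1 = 9805864250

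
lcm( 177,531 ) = 531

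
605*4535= 2743675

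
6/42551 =6/42551 = 0.00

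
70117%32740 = 4637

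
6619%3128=363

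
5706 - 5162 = 544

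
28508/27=28508/27  =  1055.85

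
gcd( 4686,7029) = 2343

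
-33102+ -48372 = -81474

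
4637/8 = 579+5/8= 579.62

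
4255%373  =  152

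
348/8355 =116/2785=0.04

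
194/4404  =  97/2202 = 0.04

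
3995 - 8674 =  - 4679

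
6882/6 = 1147 = 1147.00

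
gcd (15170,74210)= 410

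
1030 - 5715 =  - 4685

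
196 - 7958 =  - 7762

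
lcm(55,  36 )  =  1980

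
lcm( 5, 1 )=5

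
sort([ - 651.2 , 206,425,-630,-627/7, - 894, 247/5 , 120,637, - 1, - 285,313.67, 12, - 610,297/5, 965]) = [ - 894, - 651.2,-630, - 610,-285, - 627/7, - 1,  12,247/5,297/5, 120,206,313.67,425,637,965 ] 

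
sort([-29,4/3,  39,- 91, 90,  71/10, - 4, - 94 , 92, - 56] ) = [ - 94, - 91  , - 56, - 29,-4,  4/3,71/10,  39,90, 92 ]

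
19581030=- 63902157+83483187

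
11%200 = 11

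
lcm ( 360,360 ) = 360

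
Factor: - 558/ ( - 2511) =2^1*3^ (  -  2) = 2/9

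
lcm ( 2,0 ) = 0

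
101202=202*501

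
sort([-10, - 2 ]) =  [ - 10, - 2] 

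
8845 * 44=389180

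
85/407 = 85/407  =  0.21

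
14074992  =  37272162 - 23197170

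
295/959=295/959 =0.31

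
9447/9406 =9447/9406 = 1.00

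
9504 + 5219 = 14723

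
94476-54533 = 39943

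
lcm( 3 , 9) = 9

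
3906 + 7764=11670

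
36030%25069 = 10961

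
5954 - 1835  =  4119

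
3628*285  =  1033980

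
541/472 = 1 + 69/472 = 1.15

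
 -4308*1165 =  - 5018820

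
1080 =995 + 85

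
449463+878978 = 1328441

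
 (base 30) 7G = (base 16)E2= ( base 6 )1014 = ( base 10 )226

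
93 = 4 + 89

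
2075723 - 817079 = 1258644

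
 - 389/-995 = 389/995 = 0.39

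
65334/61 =1071  +  3/61 = 1071.05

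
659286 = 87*7578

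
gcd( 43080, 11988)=12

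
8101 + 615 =8716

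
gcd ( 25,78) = 1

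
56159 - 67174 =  - 11015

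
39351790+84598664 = 123950454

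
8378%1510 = 828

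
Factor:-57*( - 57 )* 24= 77976 = 2^3*3^3*19^2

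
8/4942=4/2471 =0.00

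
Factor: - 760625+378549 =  -2^2*23^1*4153^1 = - 382076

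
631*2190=1381890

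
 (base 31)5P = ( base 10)180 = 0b10110100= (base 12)130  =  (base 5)1210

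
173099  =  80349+92750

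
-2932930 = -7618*385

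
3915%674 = 545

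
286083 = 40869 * 7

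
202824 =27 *7512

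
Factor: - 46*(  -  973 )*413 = 18485054=2^1*7^2*23^1*59^1*139^1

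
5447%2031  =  1385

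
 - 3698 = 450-4148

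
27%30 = 27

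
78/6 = 13 = 13.00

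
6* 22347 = 134082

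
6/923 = 6/923 = 0.01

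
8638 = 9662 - 1024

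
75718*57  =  4315926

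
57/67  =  57/67 = 0.85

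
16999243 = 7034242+9965001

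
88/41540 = 22/10385 = 0.00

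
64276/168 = 382 + 25/42= 382.60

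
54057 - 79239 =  - 25182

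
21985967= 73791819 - 51805852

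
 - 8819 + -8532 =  - 17351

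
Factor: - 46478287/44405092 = - 2^( - 2 ) *181^( - 1)*61333^( - 1 )*46478287^1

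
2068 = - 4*( - 517 ) 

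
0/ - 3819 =0/1 =- 0.00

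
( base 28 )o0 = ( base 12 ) 480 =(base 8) 1240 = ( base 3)220220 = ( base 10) 672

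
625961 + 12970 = 638931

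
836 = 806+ 30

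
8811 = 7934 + 877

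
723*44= 31812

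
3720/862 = 4+136/431 = 4.32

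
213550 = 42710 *5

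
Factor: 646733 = 151^1*4283^1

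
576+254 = 830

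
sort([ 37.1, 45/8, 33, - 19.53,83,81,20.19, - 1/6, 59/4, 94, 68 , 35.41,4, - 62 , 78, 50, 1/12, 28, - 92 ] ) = [ - 92 , - 62 , - 19.53, - 1/6, 1/12,  4 , 45/8, 59/4, 20.19,28, 33,35.41, 37.1,50,68,78,81, 83 , 94] 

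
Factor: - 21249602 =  - 2^1*11^1*197^1 *4903^1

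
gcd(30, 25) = 5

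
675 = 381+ 294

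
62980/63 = 62980/63 = 999.68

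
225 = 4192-3967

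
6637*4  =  26548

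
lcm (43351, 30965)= 216755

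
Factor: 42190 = 2^1 * 5^1 * 4219^1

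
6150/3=2050=2050.00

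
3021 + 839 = 3860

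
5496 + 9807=15303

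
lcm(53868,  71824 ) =215472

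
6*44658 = 267948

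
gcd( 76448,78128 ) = 16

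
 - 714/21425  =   - 1 + 20711/21425 = -  0.03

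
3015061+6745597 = 9760658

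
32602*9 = 293418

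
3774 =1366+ 2408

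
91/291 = 91/291 = 0.31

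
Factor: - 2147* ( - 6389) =19^1 * 113^1*6389^1 = 13717183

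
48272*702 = 33886944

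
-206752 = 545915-752667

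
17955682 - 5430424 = 12525258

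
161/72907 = 161/72907 = 0.00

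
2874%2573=301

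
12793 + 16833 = 29626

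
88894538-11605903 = 77288635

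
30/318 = 5/53 = 0.09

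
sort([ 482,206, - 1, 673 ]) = [ - 1,  206 , 482, 673]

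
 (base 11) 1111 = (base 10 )1464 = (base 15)679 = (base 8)2670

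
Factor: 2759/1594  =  2^( - 1)*31^1*89^1*797^( - 1)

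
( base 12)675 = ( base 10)953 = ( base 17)351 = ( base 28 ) 161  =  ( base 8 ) 1671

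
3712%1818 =76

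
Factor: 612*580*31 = 11003760 = 2^4*3^2*5^1*17^1*29^1*31^1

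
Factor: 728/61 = 2^3*7^1*13^1*61^( - 1 ) 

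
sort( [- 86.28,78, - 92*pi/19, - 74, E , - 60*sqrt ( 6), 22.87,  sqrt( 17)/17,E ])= [ - 60*sqrt(6),-86.28, - 74,- 92*pi/19,sqrt( 17 ) /17,E,E , 22.87,  78] 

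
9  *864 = 7776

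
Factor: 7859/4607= 29/17 = 17^( - 1)*29^1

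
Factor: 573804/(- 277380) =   -  3^2* 5^( - 1 )*7^1*11^1*67^( - 1)= - 693/335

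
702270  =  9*78030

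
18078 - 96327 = - 78249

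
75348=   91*828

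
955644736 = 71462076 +884182660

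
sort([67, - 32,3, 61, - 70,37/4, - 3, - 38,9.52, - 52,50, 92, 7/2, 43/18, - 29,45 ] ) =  [ - 70, - 52,- 38, - 32, - 29, - 3, 43/18,3,7/2,37/4,9.52,45,50,61,  67,92]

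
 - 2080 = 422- 2502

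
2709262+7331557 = 10040819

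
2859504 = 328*8718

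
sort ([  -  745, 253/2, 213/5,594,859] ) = [ - 745,213/5,253/2,594,859]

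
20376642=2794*7293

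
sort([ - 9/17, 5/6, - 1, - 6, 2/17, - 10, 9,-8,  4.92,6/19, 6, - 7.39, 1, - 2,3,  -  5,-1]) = [ - 10,-8, - 7.39, - 6,  -  5, - 2, - 1, - 1, - 9/17,2/17, 6/19, 5/6, 1, 3,4.92, 6,9 ] 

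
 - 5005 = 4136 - 9141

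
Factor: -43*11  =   - 473=   - 11^1* 43^1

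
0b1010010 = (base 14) 5c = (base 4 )1102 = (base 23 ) 3d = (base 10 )82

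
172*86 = 14792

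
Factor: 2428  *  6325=15357100 = 2^2*5^2 * 11^1 *23^1*607^1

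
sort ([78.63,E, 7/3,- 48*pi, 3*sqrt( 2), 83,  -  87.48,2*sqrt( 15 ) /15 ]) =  [ -48*pi, - 87.48, 2*sqrt(15 )/15,7/3, E,3*sqrt(2),78.63,83] 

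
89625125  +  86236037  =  175861162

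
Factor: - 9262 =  - 2^1*11^1*421^1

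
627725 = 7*89675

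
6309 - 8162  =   - 1853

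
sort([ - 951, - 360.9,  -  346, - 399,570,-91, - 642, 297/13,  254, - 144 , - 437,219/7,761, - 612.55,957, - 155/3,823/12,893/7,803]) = [- 951, - 642,  -  612.55, -437, - 399, -360.9 ,  -  346, - 144, - 91, - 155/3 , 297/13, 219/7,823/12, 893/7,  254  ,  570, 761,803,957]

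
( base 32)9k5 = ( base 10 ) 9861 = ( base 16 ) 2685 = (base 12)5859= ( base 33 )91r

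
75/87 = 25/29 = 0.86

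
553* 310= 171430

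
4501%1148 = 1057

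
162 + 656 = 818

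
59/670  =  59/670 = 0.09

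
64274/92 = 698 + 29/46 = 698.63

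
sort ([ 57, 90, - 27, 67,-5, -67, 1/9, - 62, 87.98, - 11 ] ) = [ - 67, - 62, - 27 ,-11,-5, 1/9,57,67,87.98,90]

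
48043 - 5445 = 42598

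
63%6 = 3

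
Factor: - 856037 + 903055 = 47018= 2^1*23509^1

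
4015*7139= 28663085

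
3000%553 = 235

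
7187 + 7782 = 14969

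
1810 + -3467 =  - 1657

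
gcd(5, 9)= 1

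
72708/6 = 12118=12118.00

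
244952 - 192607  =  52345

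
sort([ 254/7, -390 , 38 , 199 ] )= [-390 , 254/7, 38, 199] 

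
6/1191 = 2/397 = 0.01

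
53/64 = 53/64 = 0.83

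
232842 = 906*257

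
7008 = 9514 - 2506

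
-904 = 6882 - 7786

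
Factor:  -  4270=  -  2^1*5^1*7^1 * 61^1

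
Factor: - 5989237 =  - 19^1*315223^1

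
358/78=179/39  =  4.59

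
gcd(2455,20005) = 5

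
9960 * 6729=67020840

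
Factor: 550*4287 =2^1 * 3^1* 5^2*11^1 * 1429^1 = 2357850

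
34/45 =34/45=0.76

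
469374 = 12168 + 457206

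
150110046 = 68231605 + 81878441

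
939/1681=939/1681= 0.56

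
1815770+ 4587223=6402993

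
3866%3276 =590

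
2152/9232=269/1154  =  0.23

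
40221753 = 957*42029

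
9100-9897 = -797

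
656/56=82/7 = 11.71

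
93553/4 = 23388+1/4 = 23388.25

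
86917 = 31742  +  55175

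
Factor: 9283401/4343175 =5^( - 2)*97^ ( - 1)* 199^ ( - 1) * 1031489^1 = 1031489/482575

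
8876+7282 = 16158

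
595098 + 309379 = 904477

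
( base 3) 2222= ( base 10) 80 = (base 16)50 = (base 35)2A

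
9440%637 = 522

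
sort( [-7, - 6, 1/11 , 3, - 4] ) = [- 7, - 6, - 4,1/11, 3]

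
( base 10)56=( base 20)2g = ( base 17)35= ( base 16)38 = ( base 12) 48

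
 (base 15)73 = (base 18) 60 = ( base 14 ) 7A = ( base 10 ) 108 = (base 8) 154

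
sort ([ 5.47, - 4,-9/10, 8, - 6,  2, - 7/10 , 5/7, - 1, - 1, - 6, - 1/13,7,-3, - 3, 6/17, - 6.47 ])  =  [ - 6.47, - 6, - 6, - 4, - 3, - 3, - 1, - 1 , - 9/10, - 7/10, - 1/13, 6/17,  5/7, 2, 5.47, 7,8]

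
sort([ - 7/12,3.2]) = [  -  7/12,  3.2]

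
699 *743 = 519357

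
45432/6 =7572 = 7572.00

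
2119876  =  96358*22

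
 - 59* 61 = -3599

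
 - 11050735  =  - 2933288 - 8117447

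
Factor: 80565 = 3^1 *5^1*41^1 * 131^1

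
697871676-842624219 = - 144752543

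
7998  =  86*93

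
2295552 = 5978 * 384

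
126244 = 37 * 3412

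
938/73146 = 469/36573 =0.01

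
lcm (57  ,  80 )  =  4560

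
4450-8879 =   -  4429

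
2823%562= 13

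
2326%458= 36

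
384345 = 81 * 4745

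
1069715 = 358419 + 711296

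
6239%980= 359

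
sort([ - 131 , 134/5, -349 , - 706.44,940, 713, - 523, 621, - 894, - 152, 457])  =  [ - 894, - 706.44, - 523, - 349, - 152,  -  131, 134/5, 457,  621, 713,940] 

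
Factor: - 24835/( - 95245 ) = 43^( - 1)*443^( - 1) * 4967^1=4967/19049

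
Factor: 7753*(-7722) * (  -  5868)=351309332088 = 2^3* 3^5 * 11^1 * 13^1*163^1*7753^1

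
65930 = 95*694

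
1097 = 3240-2143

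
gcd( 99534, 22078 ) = 2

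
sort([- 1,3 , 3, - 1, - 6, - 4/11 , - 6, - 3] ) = [ - 6, - 6, - 3, - 1,- 1,-4/11 , 3, 3]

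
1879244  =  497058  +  1382186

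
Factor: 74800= 2^4*5^2 * 11^1*17^1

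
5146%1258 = 114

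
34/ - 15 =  - 34/15 = - 2.27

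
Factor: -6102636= -2^2*3^1*23^1*22111^1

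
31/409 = 31/409= 0.08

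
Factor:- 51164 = - 2^2  *  12791^1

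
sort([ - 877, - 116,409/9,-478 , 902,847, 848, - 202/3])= [ - 877, - 478, - 116, - 202/3, 409/9,847, 848,902 ]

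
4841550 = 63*76850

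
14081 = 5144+8937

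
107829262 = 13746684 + 94082578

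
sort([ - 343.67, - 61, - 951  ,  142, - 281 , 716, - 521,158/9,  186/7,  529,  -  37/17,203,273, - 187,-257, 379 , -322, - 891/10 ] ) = [-951,  -  521,  -  343.67, - 322, - 281, - 257, - 187,- 891/10, - 61,-37/17,  158/9,186/7,142,  203, 273,  379,529, 716 ] 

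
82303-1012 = 81291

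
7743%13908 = 7743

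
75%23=6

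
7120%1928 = 1336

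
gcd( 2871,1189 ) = 29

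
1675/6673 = 1675/6673 = 0.25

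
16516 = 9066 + 7450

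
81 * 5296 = 428976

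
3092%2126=966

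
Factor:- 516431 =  - 516431^1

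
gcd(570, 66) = 6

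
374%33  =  11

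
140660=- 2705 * ( - 52)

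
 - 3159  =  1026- 4185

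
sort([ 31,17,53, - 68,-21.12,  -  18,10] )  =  [ - 68, - 21.12, - 18, 10 , 17 , 31,53 ] 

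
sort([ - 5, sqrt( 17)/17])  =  [ - 5, sqrt( 17 ) /17 ] 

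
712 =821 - 109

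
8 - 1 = 7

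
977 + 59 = 1036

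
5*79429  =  397145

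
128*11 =1408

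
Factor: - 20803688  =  -2^3*2600461^1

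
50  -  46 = 4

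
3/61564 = 3/61564  =  0.00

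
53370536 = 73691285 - 20320749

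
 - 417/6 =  -139/2= - 69.50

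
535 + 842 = 1377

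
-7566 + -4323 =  - 11889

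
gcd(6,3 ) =3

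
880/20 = 44 = 44.00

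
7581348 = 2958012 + 4623336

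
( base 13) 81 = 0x69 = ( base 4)1221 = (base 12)89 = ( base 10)105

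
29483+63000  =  92483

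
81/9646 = 81/9646= 0.01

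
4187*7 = 29309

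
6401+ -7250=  - 849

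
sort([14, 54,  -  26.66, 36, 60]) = [ -26.66,  14, 36, 54 , 60 ]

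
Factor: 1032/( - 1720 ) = -3/5 = - 3^1 * 5^( - 1 )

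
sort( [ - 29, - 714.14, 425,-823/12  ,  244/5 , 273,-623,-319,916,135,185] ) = [ - 714.14, - 623, -319,-823/12, - 29,244/5,135, 185,273, 425,916 ] 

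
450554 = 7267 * 62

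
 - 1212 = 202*( -6 ) 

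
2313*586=1355418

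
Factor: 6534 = 2^1*3^3 * 11^2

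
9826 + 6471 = 16297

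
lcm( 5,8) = 40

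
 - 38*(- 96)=3648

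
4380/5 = 876 = 876.00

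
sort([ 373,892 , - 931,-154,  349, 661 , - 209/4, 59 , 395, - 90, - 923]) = [ - 931, - 923, - 154 , - 90 , - 209/4, 59,349, 373, 395, 661,  892]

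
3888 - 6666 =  - 2778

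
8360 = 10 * 836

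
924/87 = 10 + 18/29 = 10.62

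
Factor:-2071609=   -  1021^1*2029^1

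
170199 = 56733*3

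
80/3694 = 40/1847= 0.02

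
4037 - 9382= - 5345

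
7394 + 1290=8684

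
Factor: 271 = 271^1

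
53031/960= 55+77/320 = 55.24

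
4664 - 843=3821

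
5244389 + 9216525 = 14460914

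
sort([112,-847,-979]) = [ - 979,-847, 112]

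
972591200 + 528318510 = 1500909710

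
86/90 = 43/45 = 0.96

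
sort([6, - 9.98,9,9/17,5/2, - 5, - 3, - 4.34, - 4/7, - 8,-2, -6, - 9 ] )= [ - 9.98, - 9, - 8, - 6, - 5,  -  4.34, - 3 ,-2 , - 4/7, 9/17,  5/2,6,9]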